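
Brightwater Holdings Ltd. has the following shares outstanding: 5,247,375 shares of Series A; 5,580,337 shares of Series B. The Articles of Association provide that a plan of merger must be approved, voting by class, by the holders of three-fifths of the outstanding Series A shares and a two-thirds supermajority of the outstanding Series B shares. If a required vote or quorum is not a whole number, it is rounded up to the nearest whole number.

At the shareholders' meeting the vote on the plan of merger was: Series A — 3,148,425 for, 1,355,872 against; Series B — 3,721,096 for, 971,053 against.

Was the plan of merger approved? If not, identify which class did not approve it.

Series A: 3/5 of 5247375 = 3148425; 3,148,425 required, 3,148,425 in favor — approved.
Series B: 2/3 of 5580337 = 3720224.67, rounded up to 3720225; 3,720,225 required, 3,721,096 in favor — approved.

Approved — every class gave the required vote.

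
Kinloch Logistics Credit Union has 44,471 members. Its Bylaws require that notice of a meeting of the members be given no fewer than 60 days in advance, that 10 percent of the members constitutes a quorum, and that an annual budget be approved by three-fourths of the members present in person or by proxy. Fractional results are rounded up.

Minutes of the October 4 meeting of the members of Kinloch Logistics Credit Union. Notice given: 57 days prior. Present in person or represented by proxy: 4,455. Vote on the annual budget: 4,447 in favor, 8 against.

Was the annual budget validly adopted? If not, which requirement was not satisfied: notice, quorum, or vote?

Invalid — notice requirement not satisfied.

Notice: 57 days given; 60 required. Not satisfied.
Quorum: 10% of 44,471 = 4,447.10, rounded up to 4,448; 4,455 present. Satisfied.
Vote: requires three-fourths of those present (4,455); 3/4 of 4455 = 3341.25, rounded up to 3342, so 3,342 needed; 4,447 in favor. Satisfied.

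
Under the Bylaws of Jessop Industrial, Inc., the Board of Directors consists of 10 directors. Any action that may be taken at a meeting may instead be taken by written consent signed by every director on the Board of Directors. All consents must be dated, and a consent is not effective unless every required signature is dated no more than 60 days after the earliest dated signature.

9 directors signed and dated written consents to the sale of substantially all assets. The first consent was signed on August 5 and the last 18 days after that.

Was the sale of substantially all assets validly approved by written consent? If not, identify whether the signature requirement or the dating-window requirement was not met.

Not effective — insufficient signatures.

Signatures required: the unanimous vote of 10 — unanimous means all 10, so 10 needed; 9 signed. Insufficient.
Dating window: the latest signature is 18 days after the earliest; the limit is 60 days. Within the window.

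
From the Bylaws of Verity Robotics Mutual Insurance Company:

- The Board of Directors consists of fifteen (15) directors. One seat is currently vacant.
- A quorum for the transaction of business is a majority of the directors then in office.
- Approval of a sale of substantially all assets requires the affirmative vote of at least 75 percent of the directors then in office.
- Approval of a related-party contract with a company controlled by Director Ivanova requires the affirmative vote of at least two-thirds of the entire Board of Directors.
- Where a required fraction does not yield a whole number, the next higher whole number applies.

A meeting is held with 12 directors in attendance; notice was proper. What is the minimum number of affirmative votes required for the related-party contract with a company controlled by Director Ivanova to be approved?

The related-party contract with a company controlled by Director Ivanova requires two-thirds of the entire Board of Directors (15).
2/3 of 15 = 10.

10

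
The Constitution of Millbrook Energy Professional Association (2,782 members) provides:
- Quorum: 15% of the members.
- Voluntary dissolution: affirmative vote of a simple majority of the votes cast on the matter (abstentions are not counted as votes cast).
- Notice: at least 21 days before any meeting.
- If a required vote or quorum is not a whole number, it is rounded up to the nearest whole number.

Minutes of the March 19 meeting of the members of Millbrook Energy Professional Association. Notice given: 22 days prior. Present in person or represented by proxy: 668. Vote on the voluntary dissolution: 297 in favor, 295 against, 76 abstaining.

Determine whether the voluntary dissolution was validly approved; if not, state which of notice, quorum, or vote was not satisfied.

Notice: 22 days given; 21 required. Satisfied.
Quorum: 15% of 2,782 = 417.30, rounded up to 418; 668 present. Satisfied.
Vote: requires a majority of the votes cast (668 − 76 abstaining = 592); a majority of 592 is 297, so 297 needed; 297 in favor. Satisfied.

Valid — all requirements satisfied.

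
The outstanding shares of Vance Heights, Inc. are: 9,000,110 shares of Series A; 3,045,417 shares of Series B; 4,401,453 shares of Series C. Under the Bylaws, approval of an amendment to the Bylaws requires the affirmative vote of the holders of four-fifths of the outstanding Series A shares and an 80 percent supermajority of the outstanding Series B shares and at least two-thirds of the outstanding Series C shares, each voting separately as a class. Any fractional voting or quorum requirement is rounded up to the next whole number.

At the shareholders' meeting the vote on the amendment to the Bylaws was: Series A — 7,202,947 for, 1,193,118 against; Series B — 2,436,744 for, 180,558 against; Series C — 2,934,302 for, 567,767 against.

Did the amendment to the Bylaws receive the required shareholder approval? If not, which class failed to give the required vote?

Series A: 4/5 of 9000110 = 7200088; 7,200,088 required, 7,202,947 in favor — approved.
Series B: 4/5 of 3045417 = 2436333.60, rounded up to 2436334; 2,436,334 required, 2,436,744 in favor — approved.
Series C: 2/3 of 4401453 = 2934302; 2,934,302 required, 2,934,302 in favor — approved.

Approved — every class gave the required vote.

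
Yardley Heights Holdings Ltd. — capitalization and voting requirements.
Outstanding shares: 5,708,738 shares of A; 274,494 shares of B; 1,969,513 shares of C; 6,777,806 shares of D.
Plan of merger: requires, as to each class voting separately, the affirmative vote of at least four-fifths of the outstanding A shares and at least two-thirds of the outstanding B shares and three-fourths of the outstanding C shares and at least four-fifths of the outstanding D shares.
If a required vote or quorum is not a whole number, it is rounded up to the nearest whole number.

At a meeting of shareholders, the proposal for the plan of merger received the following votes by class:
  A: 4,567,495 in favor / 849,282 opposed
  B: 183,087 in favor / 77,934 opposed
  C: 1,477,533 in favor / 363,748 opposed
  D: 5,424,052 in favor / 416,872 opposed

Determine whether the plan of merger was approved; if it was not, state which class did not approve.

Approved — every class gave the required vote.

A: 4/5 of 5708738 = 4566990.40, rounded up to 4566991; 4,566,991 required, 4,567,495 in favor — approved.
B: 2/3 of 274494 = 182996; 182,996 required, 183,087 in favor — approved.
C: 3/4 of 1969513 = 1477134.75, rounded up to 1477135; 1,477,135 required, 1,477,533 in favor — approved.
D: 4/5 of 6777806 = 5422244.80, rounded up to 5422245; 5,422,245 required, 5,424,052 in favor — approved.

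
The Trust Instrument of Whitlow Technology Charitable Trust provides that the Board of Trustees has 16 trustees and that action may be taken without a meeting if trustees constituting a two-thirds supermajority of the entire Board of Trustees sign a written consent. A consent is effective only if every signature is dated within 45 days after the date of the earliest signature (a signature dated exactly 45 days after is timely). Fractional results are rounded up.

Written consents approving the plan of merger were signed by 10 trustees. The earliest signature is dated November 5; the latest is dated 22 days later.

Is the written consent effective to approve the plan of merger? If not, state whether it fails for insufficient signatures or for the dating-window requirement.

Not effective — insufficient signatures.

Signatures required: a two-thirds supermajority of 16 — 2/3 of 16 = 10.67, rounded up to 11, so 11 needed; 10 signed. Insufficient.
Dating window: the latest signature is 22 days after the earliest; the limit is 45 days. Within the window.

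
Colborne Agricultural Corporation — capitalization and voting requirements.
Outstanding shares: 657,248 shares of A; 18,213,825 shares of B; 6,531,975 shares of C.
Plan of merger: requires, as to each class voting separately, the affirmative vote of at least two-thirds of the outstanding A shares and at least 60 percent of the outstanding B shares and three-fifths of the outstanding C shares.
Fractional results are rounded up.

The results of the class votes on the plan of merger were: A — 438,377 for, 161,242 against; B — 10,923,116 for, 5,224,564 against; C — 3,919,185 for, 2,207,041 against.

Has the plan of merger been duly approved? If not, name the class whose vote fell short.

Not approved — the B shares did not give the required vote.

A: 2/3 of 657248 = 438165.33, rounded up to 438166; 438,166 required, 438,377 in favor — approved.
B: 3/5 of 18213825 = 10928295; 10,928,295 required, 10,923,116 in favor — not approved.
C: 3/5 of 6531975 = 3919185; 3,919,185 required, 3,919,185 in favor — approved.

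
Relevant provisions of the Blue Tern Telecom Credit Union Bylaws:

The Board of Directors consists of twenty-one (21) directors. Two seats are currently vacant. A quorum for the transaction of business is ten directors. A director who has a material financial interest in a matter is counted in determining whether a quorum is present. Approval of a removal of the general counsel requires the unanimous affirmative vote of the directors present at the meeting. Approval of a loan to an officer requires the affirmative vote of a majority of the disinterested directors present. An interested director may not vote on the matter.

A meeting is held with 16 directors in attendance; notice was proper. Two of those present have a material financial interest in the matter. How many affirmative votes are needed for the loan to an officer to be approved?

8

The loan to an officer requires a majority of the disinterested directors present (16 − 2 = 14).
A majority of 14 is 8.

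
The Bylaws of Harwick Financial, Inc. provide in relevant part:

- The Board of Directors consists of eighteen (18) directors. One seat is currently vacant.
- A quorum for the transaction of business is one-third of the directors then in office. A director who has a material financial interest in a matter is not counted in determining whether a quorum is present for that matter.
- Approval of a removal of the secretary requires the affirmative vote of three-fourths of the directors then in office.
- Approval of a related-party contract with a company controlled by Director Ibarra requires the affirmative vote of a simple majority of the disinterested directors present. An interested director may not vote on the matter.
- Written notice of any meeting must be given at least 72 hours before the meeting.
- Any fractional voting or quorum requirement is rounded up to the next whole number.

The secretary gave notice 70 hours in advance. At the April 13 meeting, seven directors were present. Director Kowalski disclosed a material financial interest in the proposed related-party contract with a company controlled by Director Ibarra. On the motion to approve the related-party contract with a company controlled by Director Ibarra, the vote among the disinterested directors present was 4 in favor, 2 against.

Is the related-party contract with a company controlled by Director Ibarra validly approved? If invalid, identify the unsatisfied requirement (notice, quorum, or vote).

Invalid — notice requirement not satisfied.

Notice: 70 hours given; 72 required (70 < 72). Not satisfied.
Quorum: 7 present, but the 1 interested director does not count, leaving 6. Quorum is 6. Satisfied.
Vote: the related-party contract with a company controlled by Director Ibarra requires a majority of the disinterested directors present (7 − 1 = 6). A majority of 6 is 4, so 4 affirmative votes are needed; 4 voted in favor. Satisfied.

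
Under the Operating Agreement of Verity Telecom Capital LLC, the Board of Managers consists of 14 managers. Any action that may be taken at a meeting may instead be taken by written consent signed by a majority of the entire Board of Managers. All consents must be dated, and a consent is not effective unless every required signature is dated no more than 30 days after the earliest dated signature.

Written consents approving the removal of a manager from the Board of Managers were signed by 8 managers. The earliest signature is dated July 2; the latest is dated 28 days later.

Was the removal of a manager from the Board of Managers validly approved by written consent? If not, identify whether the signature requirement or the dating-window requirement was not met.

Effective — both the signature and dating-window requirements are satisfied.

Signatures required: a majority of 14 — a majority of 14 is 8, so 8 needed; 8 signed. Sufficient.
Dating window: the latest signature is 28 days after the earliest; the limit is 30 days. Within the window.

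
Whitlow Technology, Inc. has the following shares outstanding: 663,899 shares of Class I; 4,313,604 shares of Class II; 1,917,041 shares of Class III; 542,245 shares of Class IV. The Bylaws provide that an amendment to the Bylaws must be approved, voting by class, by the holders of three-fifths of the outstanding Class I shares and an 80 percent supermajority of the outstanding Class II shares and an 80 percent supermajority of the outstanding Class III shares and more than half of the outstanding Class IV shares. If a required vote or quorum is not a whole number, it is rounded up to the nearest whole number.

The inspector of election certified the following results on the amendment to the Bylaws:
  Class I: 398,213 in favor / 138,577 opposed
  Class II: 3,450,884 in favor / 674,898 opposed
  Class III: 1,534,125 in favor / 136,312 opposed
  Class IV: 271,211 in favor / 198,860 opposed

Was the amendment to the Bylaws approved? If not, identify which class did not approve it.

Not approved — the Class I shares did not give the required vote.

Class I: 3/5 of 663899 = 398339.40, rounded up to 398340; 398,340 required, 398,213 in favor — not approved.
Class II: 4/5 of 4313604 = 3450883.20, rounded up to 3450884; 3,450,884 required, 3,450,884 in favor — approved.
Class III: 4/5 of 1917041 = 1533632.80, rounded up to 1533633; 1,533,633 required, 1,534,125 in favor — approved.
Class IV: a majority of 542245 is 271123; 271,123 required, 271,211 in favor — approved.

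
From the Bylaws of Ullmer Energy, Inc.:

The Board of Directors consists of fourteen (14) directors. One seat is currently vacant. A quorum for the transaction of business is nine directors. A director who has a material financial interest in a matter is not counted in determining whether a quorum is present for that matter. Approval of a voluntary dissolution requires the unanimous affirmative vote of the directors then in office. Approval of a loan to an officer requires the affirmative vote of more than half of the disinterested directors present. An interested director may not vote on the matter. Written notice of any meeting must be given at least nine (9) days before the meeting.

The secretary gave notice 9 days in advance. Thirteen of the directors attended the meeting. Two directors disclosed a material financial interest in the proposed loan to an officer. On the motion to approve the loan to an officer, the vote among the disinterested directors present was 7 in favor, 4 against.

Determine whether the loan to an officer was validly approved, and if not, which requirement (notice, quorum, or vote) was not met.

Notice: 9 days given; 9 required (9 ≥ 9). Satisfied.
Quorum: 13 present, but the 2 interested directors do not count, leaving 11. Quorum is 9. Satisfied.
Vote: the loan to an officer requires a majority of the disinterested directors present (13 − 2 = 11). A majority of 11 is 6, so 6 affirmative votes are needed; 7 voted in favor. Satisfied.

Valid — all requirements satisfied.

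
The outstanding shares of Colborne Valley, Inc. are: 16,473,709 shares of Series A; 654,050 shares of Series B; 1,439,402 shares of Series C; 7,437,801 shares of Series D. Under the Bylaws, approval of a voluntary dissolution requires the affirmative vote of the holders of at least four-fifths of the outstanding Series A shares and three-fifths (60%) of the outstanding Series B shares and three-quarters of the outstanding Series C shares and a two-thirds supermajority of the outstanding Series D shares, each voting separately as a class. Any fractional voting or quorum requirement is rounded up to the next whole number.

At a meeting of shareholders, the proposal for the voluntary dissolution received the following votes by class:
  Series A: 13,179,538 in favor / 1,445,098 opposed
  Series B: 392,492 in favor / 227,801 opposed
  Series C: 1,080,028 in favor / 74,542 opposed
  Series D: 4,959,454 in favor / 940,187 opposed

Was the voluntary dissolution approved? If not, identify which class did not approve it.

Series A: 4/5 of 16473709 = 13178967.20, rounded up to 13178968; 13,178,968 required, 13,179,538 in favor — approved.
Series B: 3/5 of 654050 = 392430; 392,430 required, 392,492 in favor — approved.
Series C: 3/4 of 1439402 = 1079551.50, rounded up to 1079552; 1,079,552 required, 1,080,028 in favor — approved.
Series D: 2/3 of 7437801 = 4958534; 4,958,534 required, 4,959,454 in favor — approved.

Approved — every class gave the required vote.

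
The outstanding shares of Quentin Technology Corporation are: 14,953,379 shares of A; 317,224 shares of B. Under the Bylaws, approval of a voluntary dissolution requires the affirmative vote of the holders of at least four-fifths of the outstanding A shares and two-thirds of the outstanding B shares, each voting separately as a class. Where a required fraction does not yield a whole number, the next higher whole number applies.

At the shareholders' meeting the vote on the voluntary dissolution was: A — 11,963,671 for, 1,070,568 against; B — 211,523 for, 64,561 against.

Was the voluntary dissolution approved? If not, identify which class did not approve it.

A: 4/5 of 14953379 = 11962703.20, rounded up to 11962704; 11,962,704 required, 11,963,671 in favor — approved.
B: 2/3 of 317224 = 211482.67, rounded up to 211483; 211,483 required, 211,523 in favor — approved.

Approved — every class gave the required vote.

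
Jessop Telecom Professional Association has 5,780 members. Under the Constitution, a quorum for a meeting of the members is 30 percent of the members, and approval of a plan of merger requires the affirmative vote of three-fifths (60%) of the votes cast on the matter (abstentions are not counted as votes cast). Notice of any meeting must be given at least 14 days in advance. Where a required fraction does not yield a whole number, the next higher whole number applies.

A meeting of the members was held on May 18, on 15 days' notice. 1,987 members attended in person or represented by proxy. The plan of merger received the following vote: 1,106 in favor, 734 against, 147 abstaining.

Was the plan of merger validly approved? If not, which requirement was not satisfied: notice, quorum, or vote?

Valid — all requirements satisfied.

Notice: 15 days given; 14 required. Satisfied.
Quorum: 30% of 5,780 = 1,734; 1,987 present. Satisfied.
Vote: requires three-fifths of the votes cast (1,987 − 147 abstaining = 1,840); 3/5 of 1840 = 1104, so 1,104 needed; 1,106 in favor. Satisfied.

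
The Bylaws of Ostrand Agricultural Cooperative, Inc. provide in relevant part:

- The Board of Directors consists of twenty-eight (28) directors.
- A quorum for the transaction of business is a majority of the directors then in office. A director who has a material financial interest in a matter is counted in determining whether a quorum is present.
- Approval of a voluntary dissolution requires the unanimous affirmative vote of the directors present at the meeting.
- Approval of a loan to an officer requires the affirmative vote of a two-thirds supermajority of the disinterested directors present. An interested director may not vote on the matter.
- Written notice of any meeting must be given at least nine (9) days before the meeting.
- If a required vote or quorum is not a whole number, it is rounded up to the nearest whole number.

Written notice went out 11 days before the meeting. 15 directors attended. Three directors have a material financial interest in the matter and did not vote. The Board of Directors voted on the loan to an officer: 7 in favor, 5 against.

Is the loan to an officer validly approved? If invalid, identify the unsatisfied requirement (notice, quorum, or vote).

Invalid — vote requirement not satisfied.

Notice: 11 days given; 9 required (11 ≥ 9). Satisfied.
Quorum: 15 present (interested directors count toward quorum); quorum is 15. Satisfied.
Vote: the loan to an officer requires two-thirds of the disinterested directors present (15 − 3 = 12). 2/3 of 12 = 8, so 8 affirmative votes are needed; 7 voted in favor. Not satisfied.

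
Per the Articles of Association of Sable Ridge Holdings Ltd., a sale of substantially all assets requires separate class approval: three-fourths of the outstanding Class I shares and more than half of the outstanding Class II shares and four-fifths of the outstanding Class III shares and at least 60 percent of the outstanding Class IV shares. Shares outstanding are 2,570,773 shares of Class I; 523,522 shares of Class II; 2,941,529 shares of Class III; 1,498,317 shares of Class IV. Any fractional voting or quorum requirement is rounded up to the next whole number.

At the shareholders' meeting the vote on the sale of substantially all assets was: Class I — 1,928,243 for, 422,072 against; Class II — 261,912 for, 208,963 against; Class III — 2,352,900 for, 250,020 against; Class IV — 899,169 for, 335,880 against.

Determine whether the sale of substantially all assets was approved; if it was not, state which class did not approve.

Class I: 3/4 of 2570773 = 1928079.75, rounded up to 1928080; 1,928,080 required, 1,928,243 in favor — approved.
Class II: a majority of 523522 is 261762; 261,762 required, 261,912 in favor — approved.
Class III: 4/5 of 2941529 = 2353223.20, rounded up to 2353224; 2,353,224 required, 2,352,900 in favor — not approved.
Class IV: 3/5 of 1498317 = 898990.20, rounded up to 898991; 898,991 required, 899,169 in favor — approved.

Not approved — the Class III shares did not give the required vote.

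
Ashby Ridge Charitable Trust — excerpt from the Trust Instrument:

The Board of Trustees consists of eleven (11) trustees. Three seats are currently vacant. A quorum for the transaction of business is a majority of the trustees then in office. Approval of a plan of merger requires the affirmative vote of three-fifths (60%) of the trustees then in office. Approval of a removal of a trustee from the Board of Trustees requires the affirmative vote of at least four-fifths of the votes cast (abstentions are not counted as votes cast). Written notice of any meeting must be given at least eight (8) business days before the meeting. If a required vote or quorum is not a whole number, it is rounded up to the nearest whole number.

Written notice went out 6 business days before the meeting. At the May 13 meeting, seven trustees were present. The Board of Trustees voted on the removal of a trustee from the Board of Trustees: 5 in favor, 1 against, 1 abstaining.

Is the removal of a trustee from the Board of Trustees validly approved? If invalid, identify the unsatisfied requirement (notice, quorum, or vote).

Invalid — notice requirement not satisfied.

Notice: 6 business days given; 8 required (6 < 8). Not satisfied.
Quorum: 7 present; quorum is 5. Satisfied.
Vote: the removal of a trustee from the Board of Trustees requires four-fifths of the votes cast (7 present − 1 abstaining = 6). 4/5 of 6 = 4.80, rounded up to 5, so 5 affirmative votes are needed; 5 voted in favor. Satisfied.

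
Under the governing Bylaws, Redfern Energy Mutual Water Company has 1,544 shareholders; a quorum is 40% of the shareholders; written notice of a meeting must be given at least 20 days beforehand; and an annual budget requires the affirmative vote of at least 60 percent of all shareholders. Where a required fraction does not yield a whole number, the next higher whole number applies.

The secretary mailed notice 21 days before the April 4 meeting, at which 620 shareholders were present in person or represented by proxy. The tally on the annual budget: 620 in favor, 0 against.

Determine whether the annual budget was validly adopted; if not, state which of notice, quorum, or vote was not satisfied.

Notice: 21 days given; 20 required. Satisfied.
Quorum: 40% of 1,544 = 617.60, rounded up to 618; 620 present. Satisfied.
Vote: requires three-fifths of all shareholders (1,544); 3/5 of 1544 = 926.40, rounded up to 927, so 927 needed; 620 in favor. Not satisfied.

Invalid — vote requirement not satisfied.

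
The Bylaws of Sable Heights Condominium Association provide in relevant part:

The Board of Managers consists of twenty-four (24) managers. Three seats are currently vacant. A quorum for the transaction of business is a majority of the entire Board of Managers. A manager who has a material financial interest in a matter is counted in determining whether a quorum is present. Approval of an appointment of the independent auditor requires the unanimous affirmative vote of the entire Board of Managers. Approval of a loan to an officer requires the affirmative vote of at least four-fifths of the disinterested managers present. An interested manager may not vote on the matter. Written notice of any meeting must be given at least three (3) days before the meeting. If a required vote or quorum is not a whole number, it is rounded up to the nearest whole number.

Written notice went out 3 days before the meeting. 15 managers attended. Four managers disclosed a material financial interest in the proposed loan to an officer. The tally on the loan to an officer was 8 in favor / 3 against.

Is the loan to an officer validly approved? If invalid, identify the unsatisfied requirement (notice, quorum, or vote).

Invalid — vote requirement not satisfied.

Notice: 3 days given; 3 required (3 ≥ 3). Satisfied.
Quorum: 15 present (interested managers count toward quorum); quorum is 13. Satisfied.
Vote: the loan to an officer requires four-fifths of the disinterested managers present (15 − 4 = 11). 4/5 of 11 = 8.80, rounded up to 9, so 9 affirmative votes are needed; 8 voted in favor. Not satisfied.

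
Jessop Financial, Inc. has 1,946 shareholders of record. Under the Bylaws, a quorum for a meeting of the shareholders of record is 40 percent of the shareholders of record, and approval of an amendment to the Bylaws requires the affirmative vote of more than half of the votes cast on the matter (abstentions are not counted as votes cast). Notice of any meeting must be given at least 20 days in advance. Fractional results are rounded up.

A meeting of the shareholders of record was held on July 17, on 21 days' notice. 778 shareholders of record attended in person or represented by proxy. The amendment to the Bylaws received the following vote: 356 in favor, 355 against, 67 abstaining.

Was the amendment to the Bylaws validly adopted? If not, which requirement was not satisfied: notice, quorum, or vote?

Invalid — quorum requirement not satisfied.

Notice: 21 days given; 20 required. Satisfied.
Quorum: 40% of 1,946 = 778.40, rounded up to 779; 778 present. Not satisfied.
Vote: requires a majority of the votes cast (778 − 67 abstaining = 711); a majority of 711 is 356, so 356 needed; 356 in favor. Satisfied.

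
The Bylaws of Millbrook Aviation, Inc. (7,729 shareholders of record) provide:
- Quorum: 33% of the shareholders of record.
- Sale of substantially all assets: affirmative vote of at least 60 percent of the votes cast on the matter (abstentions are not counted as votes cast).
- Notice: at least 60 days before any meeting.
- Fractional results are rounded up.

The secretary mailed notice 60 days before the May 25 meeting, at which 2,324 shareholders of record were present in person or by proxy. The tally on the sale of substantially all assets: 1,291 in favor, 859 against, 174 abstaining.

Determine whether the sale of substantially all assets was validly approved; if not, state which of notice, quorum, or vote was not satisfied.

Notice: 60 days given; 60 required. Satisfied.
Quorum: 33% of 7,729 = 2,550.57, rounded up to 2,551; 2,324 present. Not satisfied.
Vote: requires three-fifths of the votes cast (2,324 − 174 abstaining = 2,150); 3/5 of 2150 = 1290, so 1,290 needed; 1,291 in favor. Satisfied.

Invalid — quorum requirement not satisfied.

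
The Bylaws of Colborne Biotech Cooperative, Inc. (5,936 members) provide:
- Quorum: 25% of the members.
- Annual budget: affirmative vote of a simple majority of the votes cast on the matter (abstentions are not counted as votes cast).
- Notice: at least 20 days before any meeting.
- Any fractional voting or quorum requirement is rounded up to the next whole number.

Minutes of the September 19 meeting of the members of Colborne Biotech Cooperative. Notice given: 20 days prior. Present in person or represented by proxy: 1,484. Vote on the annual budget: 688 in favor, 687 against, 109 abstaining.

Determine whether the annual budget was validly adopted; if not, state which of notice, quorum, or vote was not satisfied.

Notice: 20 days given; 20 required. Satisfied.
Quorum: 25% of 5,936 = 1,484; 1,484 present. Satisfied.
Vote: requires a majority of the votes cast (1,484 − 109 abstaining = 1,375); a majority of 1375 is 688, so 688 needed; 688 in favor. Satisfied.

Valid — all requirements satisfied.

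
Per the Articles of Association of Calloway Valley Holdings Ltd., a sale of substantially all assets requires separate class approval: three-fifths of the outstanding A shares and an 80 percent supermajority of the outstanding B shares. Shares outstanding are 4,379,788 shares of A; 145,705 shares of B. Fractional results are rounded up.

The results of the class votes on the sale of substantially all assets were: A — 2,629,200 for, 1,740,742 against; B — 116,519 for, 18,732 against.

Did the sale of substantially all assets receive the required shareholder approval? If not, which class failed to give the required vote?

Not approved — the B shares did not give the required vote.

A: 3/5 of 4379788 = 2627872.80, rounded up to 2627873; 2,627,873 required, 2,629,200 in favor — approved.
B: 4/5 of 145705 = 116564; 116,564 required, 116,519 in favor — not approved.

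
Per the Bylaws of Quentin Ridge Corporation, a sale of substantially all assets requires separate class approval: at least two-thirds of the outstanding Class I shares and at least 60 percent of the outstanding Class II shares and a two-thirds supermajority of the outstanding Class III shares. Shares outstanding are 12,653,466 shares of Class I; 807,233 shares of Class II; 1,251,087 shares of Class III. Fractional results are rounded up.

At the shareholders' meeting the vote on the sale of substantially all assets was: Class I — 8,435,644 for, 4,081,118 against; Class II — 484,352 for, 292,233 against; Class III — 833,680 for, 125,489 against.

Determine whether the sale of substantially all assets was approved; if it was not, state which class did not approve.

Class I: 2/3 of 12653466 = 8435644; 8,435,644 required, 8,435,644 in favor — approved.
Class II: 3/5 of 807233 = 484339.80, rounded up to 484340; 484,340 required, 484,352 in favor — approved.
Class III: 2/3 of 1251087 = 834058; 834,058 required, 833,680 in favor — not approved.

Not approved — the Class III shares did not give the required vote.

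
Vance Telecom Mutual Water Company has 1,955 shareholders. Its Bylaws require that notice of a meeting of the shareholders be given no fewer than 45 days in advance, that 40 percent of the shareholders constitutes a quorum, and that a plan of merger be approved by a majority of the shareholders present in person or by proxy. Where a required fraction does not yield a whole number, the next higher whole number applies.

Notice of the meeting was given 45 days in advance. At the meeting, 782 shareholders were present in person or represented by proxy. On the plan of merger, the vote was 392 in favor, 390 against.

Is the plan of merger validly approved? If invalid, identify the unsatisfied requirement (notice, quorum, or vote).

Notice: 45 days given; 45 required. Satisfied.
Quorum: 40% of 1,955 = 782; 782 present. Satisfied.
Vote: requires a majority of those present (782); a majority of 782 is 392, so 392 needed; 392 in favor. Satisfied.

Valid — all requirements satisfied.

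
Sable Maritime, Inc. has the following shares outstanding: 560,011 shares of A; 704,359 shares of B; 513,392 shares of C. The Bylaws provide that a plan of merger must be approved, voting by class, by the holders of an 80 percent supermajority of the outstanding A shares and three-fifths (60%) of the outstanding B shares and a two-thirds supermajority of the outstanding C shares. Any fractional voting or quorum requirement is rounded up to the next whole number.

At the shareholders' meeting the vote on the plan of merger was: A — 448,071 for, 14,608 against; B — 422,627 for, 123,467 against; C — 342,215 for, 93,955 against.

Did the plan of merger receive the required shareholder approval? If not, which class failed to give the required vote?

A: 4/5 of 560011 = 448008.80, rounded up to 448009; 448,009 required, 448,071 in favor — approved.
B: 3/5 of 704359 = 422615.40, rounded up to 422616; 422,616 required, 422,627 in favor — approved.
C: 2/3 of 513392 = 342261.33, rounded up to 342262; 342,262 required, 342,215 in favor — not approved.

Not approved — the C shares did not give the required vote.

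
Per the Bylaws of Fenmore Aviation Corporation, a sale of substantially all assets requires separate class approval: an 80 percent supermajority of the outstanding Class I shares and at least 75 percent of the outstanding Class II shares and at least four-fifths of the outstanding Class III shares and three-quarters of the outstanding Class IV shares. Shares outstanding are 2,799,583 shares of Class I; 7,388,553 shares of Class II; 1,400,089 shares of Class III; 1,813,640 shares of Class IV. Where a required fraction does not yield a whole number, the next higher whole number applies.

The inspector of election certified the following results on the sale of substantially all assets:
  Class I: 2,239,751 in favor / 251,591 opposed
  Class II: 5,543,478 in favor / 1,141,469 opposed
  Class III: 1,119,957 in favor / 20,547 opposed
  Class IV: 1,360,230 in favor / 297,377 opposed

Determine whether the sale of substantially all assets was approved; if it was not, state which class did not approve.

Class I: 4/5 of 2799583 = 2239666.40, rounded up to 2239667; 2,239,667 required, 2,239,751 in favor — approved.
Class II: 3/4 of 7388553 = 5541414.75, rounded up to 5541415; 5,541,415 required, 5,543,478 in favor — approved.
Class III: 4/5 of 1400089 = 1120071.20, rounded up to 1120072; 1,120,072 required, 1,119,957 in favor — not approved.
Class IV: 3/4 of 1813640 = 1360230; 1,360,230 required, 1,360,230 in favor — approved.

Not approved — the Class III shares did not give the required vote.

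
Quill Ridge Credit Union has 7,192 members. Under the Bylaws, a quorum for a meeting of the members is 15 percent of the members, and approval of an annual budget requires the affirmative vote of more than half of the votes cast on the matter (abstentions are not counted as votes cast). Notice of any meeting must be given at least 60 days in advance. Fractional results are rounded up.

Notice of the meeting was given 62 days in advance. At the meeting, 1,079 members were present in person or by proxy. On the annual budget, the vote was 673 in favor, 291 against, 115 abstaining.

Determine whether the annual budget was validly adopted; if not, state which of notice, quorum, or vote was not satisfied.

Notice: 62 days given; 60 required. Satisfied.
Quorum: 15% of 7,192 = 1,078.80, rounded up to 1,079; 1,079 present. Satisfied.
Vote: requires a majority of the votes cast (1,079 − 115 abstaining = 964); a majority of 964 is 483, so 483 needed; 673 in favor. Satisfied.

Valid — all requirements satisfied.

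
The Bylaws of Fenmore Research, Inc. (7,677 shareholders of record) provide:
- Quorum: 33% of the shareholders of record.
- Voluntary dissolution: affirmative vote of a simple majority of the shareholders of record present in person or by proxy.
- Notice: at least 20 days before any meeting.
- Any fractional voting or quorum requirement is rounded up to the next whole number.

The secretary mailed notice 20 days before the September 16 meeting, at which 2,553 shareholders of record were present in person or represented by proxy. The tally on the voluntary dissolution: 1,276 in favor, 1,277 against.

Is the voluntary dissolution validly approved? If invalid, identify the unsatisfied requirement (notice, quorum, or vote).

Notice: 20 days given; 20 required. Satisfied.
Quorum: 33% of 7,677 = 2,533.41, rounded up to 2,534; 2,553 present. Satisfied.
Vote: requires a majority of those present (2,553); a majority of 2553 is 1277, so 1,277 needed; 1,276 in favor. Not satisfied.

Invalid — vote requirement not satisfied.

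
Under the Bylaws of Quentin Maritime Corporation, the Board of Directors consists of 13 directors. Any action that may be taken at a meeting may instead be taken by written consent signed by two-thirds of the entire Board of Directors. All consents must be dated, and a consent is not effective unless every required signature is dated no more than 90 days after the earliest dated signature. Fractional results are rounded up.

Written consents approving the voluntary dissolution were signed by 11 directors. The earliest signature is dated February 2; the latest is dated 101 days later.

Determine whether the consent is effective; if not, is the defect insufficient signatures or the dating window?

Not effective — dating-window requirement not satisfied.

Signatures required: two-thirds of 13 — 2/3 of 13 = 8.67, rounded up to 9, so 9 needed; 11 signed. Sufficient.
Dating window: the latest signature is 101 days after the earliest; the limit is 90 days. Outside the window.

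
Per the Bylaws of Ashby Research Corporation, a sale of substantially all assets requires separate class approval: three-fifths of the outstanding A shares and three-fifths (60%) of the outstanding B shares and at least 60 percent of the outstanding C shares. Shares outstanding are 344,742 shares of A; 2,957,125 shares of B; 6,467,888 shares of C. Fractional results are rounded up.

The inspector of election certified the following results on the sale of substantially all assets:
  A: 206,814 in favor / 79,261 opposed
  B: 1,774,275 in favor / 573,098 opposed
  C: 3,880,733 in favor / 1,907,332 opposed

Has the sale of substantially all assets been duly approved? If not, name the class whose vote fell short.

Not approved — the A shares did not give the required vote.

A: 3/5 of 344742 = 206845.20, rounded up to 206846; 206,846 required, 206,814 in favor — not approved.
B: 3/5 of 2957125 = 1774275; 1,774,275 required, 1,774,275 in favor — approved.
C: 3/5 of 6467888 = 3880732.80, rounded up to 3880733; 3,880,733 required, 3,880,733 in favor — approved.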